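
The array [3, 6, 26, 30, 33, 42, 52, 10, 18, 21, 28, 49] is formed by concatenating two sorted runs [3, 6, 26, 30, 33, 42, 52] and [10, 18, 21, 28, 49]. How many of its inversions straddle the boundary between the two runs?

Count, for every r in R, how many entries of L exceed r:
r = 10: 26, 30, 33, 42, 52 → 5
r = 18: 26, 30, 33, 42, 52 → 5
r = 21: 26, 30, 33, 42, 52 → 5
r = 28: 30, 33, 42, 52 → 4
r = 49: 52 → 1
Cross-inversions: 5 + 5 + 5 + 4 + 1 = 20

Cross-inversions: 20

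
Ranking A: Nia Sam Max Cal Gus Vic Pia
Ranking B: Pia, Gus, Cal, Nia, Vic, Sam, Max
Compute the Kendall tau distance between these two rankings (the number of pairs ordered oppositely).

Assign each item its position (1..7) in the first ordering, then rewrite the second ordering as that position sequence:
positions: Nia→1, Sam→2, Max→3, Cal→4, Gus→5, Vic→6, Pia→7
second ordering as positions: [7, 5, 4, 1, 6, 2, 3]
Discordant pairs = inversions in this position sequence.
7: 5, 4, 1, 6, 2, 3 → 6
5: 4, 1, 2, 3 → 4
4: 1, 2, 3 → 3
1: 0
6: 2, 3 → 2
2: 0
3: 0
Total: 6 + 4 + 3 + 0 + 2 + 0 + 0 = 15

Discordant pairs: 15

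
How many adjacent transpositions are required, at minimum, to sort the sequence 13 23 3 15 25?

There are 3 adjacent swaps.

Minimum adjacent swaps = number of inversions (each swap of adjacent out-of-order elements removes one inversion and no swap can remove more).
Count inversions — for each element, later elements that are smaller:
13: 3 → 1
23: 3, 15 → 2
3: none → 0
15: none → 0
25: none → 0
Total inversions: 1 + 2 + 0 + 0 + 0 = 3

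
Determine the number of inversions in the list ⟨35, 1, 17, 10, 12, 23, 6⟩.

12

Listing every pair i<j with a[i]>a[j] (using 0-based positions):
(0,1): 35 > 1
(0,2): 35 > 17
(0,3): 35 > 10
(0,4): 35 > 12
(0,5): 35 > 23
(0,6): 35 > 6
(2,3): 17 > 10
(2,4): 17 > 12
(2,6): 17 > 6
(3,6): 10 > 6
(4,6): 12 > 6
(5,6): 23 > 6
That's 12 pairs.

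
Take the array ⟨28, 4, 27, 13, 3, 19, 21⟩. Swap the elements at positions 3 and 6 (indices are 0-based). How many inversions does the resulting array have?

Positions 3 and 6 hold 13 and 21; after swapping, the array is [28, 4, 27, 21, 3, 19, 13].
For each element, count later entries that are smaller:
28: 6
4: 1
27: 4
21: 3
3: 0
19: 1
13: 0
Sum: 6 + 1 + 4 + 3 + 0 + 1 + 0 = 15

15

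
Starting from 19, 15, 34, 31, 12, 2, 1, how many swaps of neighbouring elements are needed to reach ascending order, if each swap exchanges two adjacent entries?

17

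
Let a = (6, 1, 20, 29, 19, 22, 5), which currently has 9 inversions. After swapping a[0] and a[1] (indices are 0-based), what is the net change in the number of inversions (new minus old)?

-1

Positions 0 and 1 hold 6 and 1; after swapping, the array is [1, 6, 20, 29, 19, 22, 5].
Count, for each position, how many later elements it exceeds:
1 → none → 0
6 → 5 → 1
20 → 19, 5 → 2
29 → 19, 22, 5 → 3
19 → 5 → 1
22 → 5 → 1
5 → none → 0
Sum: 0 + 1 + 2 + 3 + 1 + 1 + 0 = 8
Change: 8 − 9 = -1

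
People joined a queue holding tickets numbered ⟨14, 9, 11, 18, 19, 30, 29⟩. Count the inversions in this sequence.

Sweep left to right; for each value list the smaller values that follow it:
14: 2
9: 0
11: 0
18: 0
19: 0
30: 1
29: 0
Sum: 2 + 0 + 0 + 0 + 0 + 1 + 0 = 3

3 inversions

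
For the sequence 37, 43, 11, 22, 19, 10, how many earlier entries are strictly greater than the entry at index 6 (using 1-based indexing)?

The element at index 6 is 10.
Elements before it: 37, 43, 11, 22, 19
Those larger than 10: 37, 43, 11, 22, 19

5 such elements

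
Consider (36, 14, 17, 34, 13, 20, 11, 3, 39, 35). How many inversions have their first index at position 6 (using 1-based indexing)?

2 such elements

The element at index 6 is 20.
Elements after it: 11, 3, 39, 35
Those smaller than 20: 11, 3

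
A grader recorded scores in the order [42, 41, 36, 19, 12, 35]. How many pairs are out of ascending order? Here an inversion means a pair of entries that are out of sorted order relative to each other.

13 inversions

For each element, count later entries that are smaller:
42: 5
41: 4
36: 3
19: 1
12: 0
35: 0
Sum: 5 + 4 + 3 + 1 + 0 + 0 = 13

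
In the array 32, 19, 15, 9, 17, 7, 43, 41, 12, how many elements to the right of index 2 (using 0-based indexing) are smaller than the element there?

3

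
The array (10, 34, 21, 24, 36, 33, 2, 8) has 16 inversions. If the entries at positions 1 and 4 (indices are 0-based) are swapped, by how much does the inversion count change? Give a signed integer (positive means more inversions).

Positions 1 and 4 hold 34 and 36; after swapping, the array is [10, 36, 21, 24, 34, 33, 2, 8].
For each element, count later entries that are smaller:
10: 2
36: 6
21: 2
24: 2
34: 3
33: 2
2: 0
8: 0
Sum: 2 + 6 + 2 + 2 + 3 + 2 + 0 + 0 = 17
Change: 17 − 16 = +1

+1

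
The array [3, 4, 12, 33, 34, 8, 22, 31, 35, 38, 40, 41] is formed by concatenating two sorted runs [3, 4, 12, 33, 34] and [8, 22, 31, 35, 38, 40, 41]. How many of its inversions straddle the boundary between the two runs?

7 split inversions

Count, for every r in R, how many entries of L exceed r:
r = 8: 12, 33, 34 → 3
r = 22: 33, 34 → 2
r = 31: 33, 34 → 2
r = 35: none → 0
r = 38: none → 0
r = 40: none → 0
r = 41: none → 0
Cross-inversions: 3 + 2 + 2 + 0 + 0 + 0 + 0 = 7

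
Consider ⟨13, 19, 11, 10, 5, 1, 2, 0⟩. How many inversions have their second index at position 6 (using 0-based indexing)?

The element at index 6 is 2.
Elements before it: 13, 19, 11, 10, 5, 1
Those larger than 2: 13, 19, 11, 10, 5

5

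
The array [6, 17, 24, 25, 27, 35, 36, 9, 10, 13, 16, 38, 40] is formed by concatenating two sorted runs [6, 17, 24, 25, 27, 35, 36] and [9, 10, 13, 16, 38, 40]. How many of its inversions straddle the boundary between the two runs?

24

Count, for every r in R, how many entries of L exceed r:
r = 9: 17, 24, 25, 27, 35, 36 → 6
r = 10: 17, 24, 25, 27, 35, 36 → 6
r = 13: 17, 24, 25, 27, 35, 36 → 6
r = 16: 17, 24, 25, 27, 35, 36 → 6
r = 38: none → 0
r = 40: none → 0
Cross-inversions: 6 + 6 + 6 + 6 + 0 + 0 = 24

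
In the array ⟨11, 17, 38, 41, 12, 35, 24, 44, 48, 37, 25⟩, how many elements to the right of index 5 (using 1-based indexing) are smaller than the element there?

The element at index 5 is 12.
Elements after it: 35, 24, 44, 48, 37, 25
None of them are smaller than 12.

0 such elements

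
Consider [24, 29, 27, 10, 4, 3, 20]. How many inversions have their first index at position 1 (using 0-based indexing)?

5 such elements

The element at index 1 is 29.
Elements after it: 27, 10, 4, 3, 20
Those smaller than 29: 27, 10, 4, 3, 20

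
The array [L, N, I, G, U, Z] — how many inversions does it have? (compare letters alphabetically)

5 inversions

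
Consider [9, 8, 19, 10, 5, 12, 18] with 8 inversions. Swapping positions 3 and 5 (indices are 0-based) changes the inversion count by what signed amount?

+1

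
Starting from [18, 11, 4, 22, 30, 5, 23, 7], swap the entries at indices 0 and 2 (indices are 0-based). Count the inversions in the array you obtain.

10

Positions 0 and 2 hold 18 and 4; after swapping, the array is [4, 11, 18, 22, 30, 5, 23, 7].
For each element, count later entries that are smaller:
4 → none → 0
11 → 5, 7 → 2
18 → 5, 7 → 2
22 → 5, 7 → 2
30 → 5, 23, 7 → 3
5 → none → 0
23 → 7 → 1
7 → none → 0
Sum: 0 + 2 + 2 + 2 + 3 + 0 + 1 + 0 = 10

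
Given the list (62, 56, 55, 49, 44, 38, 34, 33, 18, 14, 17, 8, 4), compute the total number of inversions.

There are 77 inversions.

Element-by-element contributions:
62: 12
56: 11
55: 10
49: 9
44: 8
38: 7
34: 6
33: 5
18: 4
14: 2
17: 2
8: 1
4: 0
Sum: 12 + 11 + 10 + 9 + 8 + 7 + 6 + 5 + 4 + 2 + 2 + 1 + 0 = 77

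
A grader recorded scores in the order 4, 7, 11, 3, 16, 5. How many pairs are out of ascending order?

6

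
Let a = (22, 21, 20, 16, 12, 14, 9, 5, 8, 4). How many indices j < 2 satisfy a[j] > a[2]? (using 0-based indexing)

The element at index 2 is 20.
Elements before it: 22, 21
Those larger than 20: 22, 21

2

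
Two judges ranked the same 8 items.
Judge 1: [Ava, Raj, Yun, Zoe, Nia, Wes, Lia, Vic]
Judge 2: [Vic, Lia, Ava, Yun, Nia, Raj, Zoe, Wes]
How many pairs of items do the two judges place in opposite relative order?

16

Assign each item its position (1..8) in the first ordering, then rewrite the second ordering as that position sequence:
positions: Ava→1, Raj→2, Yun→3, Zoe→4, Nia→5, Wes→6, Lia→7, Vic→8
second ordering as positions: [8, 7, 1, 3, 5, 2, 4, 6]
Discordant pairs = inversions in this position sequence.
8: 7, 1, 3, 5, 2, 4, 6 → 7
7: 1, 3, 5, 2, 4, 6 → 6
1: 0
3: 2 → 1
5: 2, 4 → 2
2: 0
4: 0
6: 0
Total: 7 + 6 + 0 + 1 + 2 + 0 + 0 + 0 = 16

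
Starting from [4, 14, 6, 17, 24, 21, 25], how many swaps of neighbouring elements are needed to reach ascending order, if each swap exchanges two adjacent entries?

Minimum adjacent swaps = number of inversions (each swap of adjacent out-of-order elements removes one inversion and no swap can remove more).
Count inversions — for each element, later elements that are smaller:
4: none → 0
14: 6 → 1
6: none → 0
17: none → 0
24: 21 → 1
21: none → 0
25: none → 0
Total inversions: 0 + 1 + 0 + 0 + 1 + 0 + 0 = 2

2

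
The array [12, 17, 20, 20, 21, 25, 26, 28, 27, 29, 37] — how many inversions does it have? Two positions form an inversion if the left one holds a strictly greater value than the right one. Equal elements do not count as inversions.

Sweep left to right; for each value list the smaller values that follow it:
12 → none → 0
17 → none → 0
20 → none → 0
20 → none → 0
21 → none → 0
25 → none → 0
26 → none → 0
28 → 27 → 1
27 → none → 0
29 → none → 0
37 → none → 0
Sum: 0 + 0 + 0 + 0 + 0 + 0 + 0 + 1 + 0 + 0 + 0 = 1

1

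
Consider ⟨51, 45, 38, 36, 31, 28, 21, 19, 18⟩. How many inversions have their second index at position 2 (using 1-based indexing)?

The element at index 2 is 45.
Elements before it: 51
Those larger than 45: 51

1 such element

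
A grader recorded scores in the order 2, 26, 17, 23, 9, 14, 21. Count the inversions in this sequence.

Out-of-order index pairs (0-indexed):
(1,2): 26 > 17
(1,3): 26 > 23
(1,4): 26 > 9
(1,5): 26 > 14
(1,6): 26 > 21
(2,4): 17 > 9
(2,5): 17 > 14
(3,4): 23 > 9
(3,5): 23 > 14
(3,6): 23 > 21
That's 10 pairs.

10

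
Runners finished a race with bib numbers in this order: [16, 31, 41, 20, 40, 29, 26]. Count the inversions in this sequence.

10 inversions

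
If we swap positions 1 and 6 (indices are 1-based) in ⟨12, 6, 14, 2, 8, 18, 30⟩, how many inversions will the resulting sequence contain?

9 inversions

Positions 1 and 6 hold 12 and 18; after swapping, the array is [18, 6, 14, 2, 8, 12, 30].
Sweep left to right; for each value list the smaller values that follow it:
18: 5
6: 1
14: 3
2: 0
8: 0
12: 0
30: 0
Sum: 5 + 1 + 3 + 0 + 0 + 0 + 0 = 9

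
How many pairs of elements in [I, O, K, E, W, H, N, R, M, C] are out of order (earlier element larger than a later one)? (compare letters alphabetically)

Inversions: 24

For each element, count later entries that are smaller:
I → E, H, C → 3
O → K, E, H, N, M, C → 6
K → E, H, C → 3
E → C → 1
W → H, N, R, M, C → 5
H → C → 1
N → M, C → 2
R → M, C → 2
M → C → 1
C → none → 0
Sum: 3 + 6 + 3 + 1 + 5 + 1 + 2 + 2 + 1 + 0 = 24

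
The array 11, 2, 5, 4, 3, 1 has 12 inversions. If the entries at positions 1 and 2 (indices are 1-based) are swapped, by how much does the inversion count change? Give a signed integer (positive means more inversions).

Positions 1 and 2 hold 11 and 2; after swapping, the array is [2, 11, 5, 4, 3, 1].
Count, for each position, how many later elements it exceeds:
2: 1
11: 4
5: 3
4: 2
3: 1
1: 0
Sum: 1 + 4 + 3 + 2 + 1 + 0 = 11
Change: 11 − 12 = -1

-1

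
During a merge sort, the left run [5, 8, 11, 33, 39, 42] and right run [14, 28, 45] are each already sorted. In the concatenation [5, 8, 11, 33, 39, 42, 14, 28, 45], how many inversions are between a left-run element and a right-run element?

6

For each element r of the right run, count left-run elements greater than r:
r = 14: 33, 39, 42 → 3
r = 28: 33, 39, 42 → 3
r = 45: none → 0
Cross-inversions: 3 + 3 + 0 = 6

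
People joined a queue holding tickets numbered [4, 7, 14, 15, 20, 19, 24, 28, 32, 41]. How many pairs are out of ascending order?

Count, for each position, how many later elements it exceeds:
4: 0
7: 0
14: 0
15: 0
20: 1
19: 0
24: 0
28: 0
32: 0
41: 0
Sum: 0 + 0 + 0 + 0 + 1 + 0 + 0 + 0 + 0 + 0 = 1

1 inversion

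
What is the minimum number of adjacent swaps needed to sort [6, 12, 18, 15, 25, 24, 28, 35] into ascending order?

There are 2 adjacent swaps.

The minimum number of adjacent swaps to sort an array equals its inversion count, since every such swap removes exactly one inversion.
Count inversions — for each element, later elements that are smaller:
6: none → 0
12: none → 0
18: 15 → 1
15: none → 0
25: 24 → 1
24: none → 0
28: none → 0
35: none → 0
Total inversions: 0 + 0 + 1 + 0 + 1 + 0 + 0 + 0 = 2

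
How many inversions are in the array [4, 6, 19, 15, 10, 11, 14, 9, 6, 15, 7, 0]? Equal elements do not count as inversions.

37

Sweep left to right; for each value list the smaller values that follow it:
4: 1
6: 1
19: 9
15: 7
10: 4
11: 4
14: 4
9: 3
6: 1
15: 2
7: 1
0: 0
Sum: 1 + 1 + 9 + 7 + 4 + 4 + 4 + 3 + 1 + 2 + 1 + 0 = 37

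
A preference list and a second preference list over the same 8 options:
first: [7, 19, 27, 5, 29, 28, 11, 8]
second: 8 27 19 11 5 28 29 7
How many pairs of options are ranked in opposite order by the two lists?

18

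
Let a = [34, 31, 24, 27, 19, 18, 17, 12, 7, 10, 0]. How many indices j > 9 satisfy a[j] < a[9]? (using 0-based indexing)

1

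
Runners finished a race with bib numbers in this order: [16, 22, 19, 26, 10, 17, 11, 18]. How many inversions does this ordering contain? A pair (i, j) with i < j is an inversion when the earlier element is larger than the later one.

16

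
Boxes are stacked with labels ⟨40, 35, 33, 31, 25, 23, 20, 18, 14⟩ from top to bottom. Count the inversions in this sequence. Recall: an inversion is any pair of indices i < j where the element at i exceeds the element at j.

36

Count, for each position, how many later elements it exceeds:
40: 8
35: 7
33: 6
31: 5
25: 4
23: 3
20: 2
18: 1
14: 0
Sum: 8 + 7 + 6 + 5 + 4 + 3 + 2 + 1 + 0 = 36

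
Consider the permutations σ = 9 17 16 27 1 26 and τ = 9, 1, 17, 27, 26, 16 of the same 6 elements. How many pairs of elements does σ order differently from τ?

Discordant pairs: 5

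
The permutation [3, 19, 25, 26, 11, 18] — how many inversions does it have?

There are 6 out-of-order pairs.

Inversion pairs (indices are 0-based):
(1,4): 19 > 11
(1,5): 19 > 18
(2,4): 25 > 11
(2,5): 25 > 18
(3,4): 26 > 11
(3,5): 26 > 18
That's 6 pairs.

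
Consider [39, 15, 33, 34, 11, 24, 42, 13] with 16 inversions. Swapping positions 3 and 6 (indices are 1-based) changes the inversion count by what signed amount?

-1

Positions 3 and 6 hold 33 and 24; after swapping, the array is [39, 15, 24, 34, 11, 33, 42, 13].
Sweep left to right; for each value list the smaller values that follow it:
39: 6
15: 2
24: 2
34: 3
11: 0
33: 1
42: 1
13: 0
Sum: 6 + 2 + 2 + 3 + 0 + 1 + 1 + 0 = 15
Change: 15 − 16 = -1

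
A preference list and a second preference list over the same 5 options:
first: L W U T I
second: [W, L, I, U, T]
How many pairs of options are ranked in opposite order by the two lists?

3

Assign each item its position (1..5) in the first ordering, then rewrite the second ordering as that position sequence:
positions: L→1, W→2, U→3, T→4, I→5
second ordering as positions: [2, 1, 5, 3, 4]
Discordant pairs = inversions in this position sequence.
2: 1 → 1
1: 0
5: 3, 4 → 2
3: 0
4: 0
Total: 1 + 0 + 2 + 0 + 0 = 3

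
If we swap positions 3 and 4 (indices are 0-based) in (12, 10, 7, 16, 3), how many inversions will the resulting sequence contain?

Positions 3 and 4 hold 16 and 3; after swapping, the array is [12, 10, 7, 3, 16].
Element-by-element contributions:
12: 3
10: 2
7: 1
3: 0
16: 0
Sum: 3 + 2 + 1 + 0 + 0 = 6

6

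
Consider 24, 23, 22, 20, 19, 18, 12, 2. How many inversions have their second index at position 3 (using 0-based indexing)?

3 such elements

The element at index 3 is 20.
Elements before it: 24, 23, 22
Those larger than 20: 24, 23, 22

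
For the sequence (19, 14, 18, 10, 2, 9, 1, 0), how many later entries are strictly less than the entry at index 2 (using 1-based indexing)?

5 such elements

The element at index 2 is 14.
Elements after it: 18, 10, 2, 9, 1, 0
Those smaller than 14: 10, 2, 9, 1, 0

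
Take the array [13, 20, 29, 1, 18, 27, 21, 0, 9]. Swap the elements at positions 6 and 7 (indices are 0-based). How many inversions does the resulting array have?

Positions 6 and 7 hold 21 and 0; after swapping, the array is [13, 20, 29, 1, 18, 27, 0, 21, 9].
Count, for each position, how many later elements it exceeds:
13 → 1, 0, 9 → 3
20 → 1, 18, 0, 9 → 4
29 → 1, 18, 27, 0, 21, 9 → 6
1 → 0 → 1
18 → 0, 9 → 2
27 → 0, 21, 9 → 3
0 → none → 0
21 → 9 → 1
9 → none → 0
Sum: 3 + 4 + 6 + 1 + 2 + 3 + 0 + 1 + 0 = 20

20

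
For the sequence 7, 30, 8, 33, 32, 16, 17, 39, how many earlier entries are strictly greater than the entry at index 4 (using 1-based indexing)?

0

The element at index 4 is 33.
Elements before it: 7, 30, 8
None of them are larger than 33.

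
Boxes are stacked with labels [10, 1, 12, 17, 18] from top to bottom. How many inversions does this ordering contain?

For each element, count later entries that are smaller:
10: 1
1: 0
12: 0
17: 0
18: 0
Sum: 1 + 0 + 0 + 0 + 0 = 1

1 out-of-order pair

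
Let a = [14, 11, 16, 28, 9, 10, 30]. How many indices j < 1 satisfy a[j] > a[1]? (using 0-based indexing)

1 such element

The element at index 1 is 11.
Elements before it: 14
Those larger than 11: 14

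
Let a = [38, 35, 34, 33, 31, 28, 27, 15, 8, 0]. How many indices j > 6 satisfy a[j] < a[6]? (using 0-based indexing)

3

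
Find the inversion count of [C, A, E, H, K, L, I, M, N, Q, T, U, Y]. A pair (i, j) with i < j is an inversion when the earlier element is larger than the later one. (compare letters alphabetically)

3

For each element, count later entries that are smaller:
C → A → 1
A → none → 0
E → none → 0
H → none → 0
K → I → 1
L → I → 1
I → none → 0
M → none → 0
N → none → 0
Q → none → 0
T → none → 0
U → none → 0
Y → none → 0
Sum: 1 + 0 + 0 + 0 + 1 + 1 + 0 + 0 + 0 + 0 + 0 + 0 + 0 = 3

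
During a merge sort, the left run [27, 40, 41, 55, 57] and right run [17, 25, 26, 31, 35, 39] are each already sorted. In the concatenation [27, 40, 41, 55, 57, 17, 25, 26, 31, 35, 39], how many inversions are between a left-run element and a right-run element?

For each element r of the right run, count left-run elements greater than r:
r = 17: 27, 40, 41, 55, 57 → 5
r = 25: 27, 40, 41, 55, 57 → 5
r = 26: 27, 40, 41, 55, 57 → 5
r = 31: 40, 41, 55, 57 → 4
r = 35: 40, 41, 55, 57 → 4
r = 39: 40, 41, 55, 57 → 4
Cross-inversions: 5 + 5 + 5 + 4 + 4 + 4 = 27

27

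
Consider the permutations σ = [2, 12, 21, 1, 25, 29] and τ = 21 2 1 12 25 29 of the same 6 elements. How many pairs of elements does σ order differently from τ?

Assign each item its position (1..6) in the first ordering, then rewrite the second ordering as that position sequence:
positions: 2→1, 12→2, 21→3, 1→4, 25→5, 29→6
second ordering as positions: [3, 1, 4, 2, 5, 6]
Discordant pairs = inversions in this position sequence.
3: 1, 2 → 2
1: 0
4: 2 → 1
2: 0
5: 0
6: 0
Total: 2 + 0 + 1 + 0 + 0 + 0 = 3

3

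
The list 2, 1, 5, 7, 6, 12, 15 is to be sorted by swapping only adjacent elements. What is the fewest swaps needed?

2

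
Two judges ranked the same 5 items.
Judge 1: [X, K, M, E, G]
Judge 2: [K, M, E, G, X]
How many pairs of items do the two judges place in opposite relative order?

Assign each item its position (1..5) in the first ordering, then rewrite the second ordering as that position sequence:
positions: X→1, K→2, M→3, E→4, G→5
second ordering as positions: [2, 3, 4, 5, 1]
Discordant pairs = inversions in this position sequence.
2: 1 → 1
3: 1 → 1
4: 1 → 1
5: 1 → 1
1: 0
Total: 1 + 1 + 1 + 1 + 0 = 4

4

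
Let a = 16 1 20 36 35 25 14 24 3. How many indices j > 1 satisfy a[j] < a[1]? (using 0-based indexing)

The element at index 1 is 1.
Elements after it: 20, 36, 35, 25, 14, 24, 3
None of them are smaller than 1.

0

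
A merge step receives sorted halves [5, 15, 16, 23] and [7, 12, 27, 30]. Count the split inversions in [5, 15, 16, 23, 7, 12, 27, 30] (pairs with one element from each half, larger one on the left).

6

For each element r of the right run, count left-run elements greater than r:
r = 7: 15, 16, 23 → 3
r = 12: 15, 16, 23 → 3
r = 27: none → 0
r = 30: none → 0
Cross-inversions: 3 + 3 + 0 + 0 = 6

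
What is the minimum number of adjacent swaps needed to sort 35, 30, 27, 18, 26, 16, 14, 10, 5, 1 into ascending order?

44

The minimum number of adjacent swaps to sort an array equals its inversion count, since every such swap removes exactly one inversion.
Count inversions — for each element, later elements that are smaller:
35: 30, 27, 18, 26, 16, 14, 10, 5, 1 → 9
30: 27, 18, 26, 16, 14, 10, 5, 1 → 8
27: 18, 26, 16, 14, 10, 5, 1 → 7
18: 16, 14, 10, 5, 1 → 5
26: 16, 14, 10, 5, 1 → 5
16: 14, 10, 5, 1 → 4
14: 10, 5, 1 → 3
10: 5, 1 → 2
5: 1 → 1
1: none → 0
Total inversions: 9 + 8 + 7 + 5 + 5 + 4 + 3 + 2 + 1 + 0 = 44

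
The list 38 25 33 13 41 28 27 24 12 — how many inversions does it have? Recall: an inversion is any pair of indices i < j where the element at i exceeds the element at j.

26 inversions

Element-by-element contributions:
38: 7
25: 3
33: 5
13: 1
41: 4
28: 3
27: 2
24: 1
12: 0
Sum: 7 + 3 + 5 + 1 + 4 + 3 + 2 + 1 + 0 = 26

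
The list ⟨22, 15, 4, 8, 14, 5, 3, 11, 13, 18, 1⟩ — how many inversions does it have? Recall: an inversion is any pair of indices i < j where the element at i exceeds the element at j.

34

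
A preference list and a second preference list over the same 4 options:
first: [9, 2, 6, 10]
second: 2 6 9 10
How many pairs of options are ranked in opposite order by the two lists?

2 pairs

Assign each item its position (1..4) in the first ordering, then rewrite the second ordering as that position sequence:
positions: 9→1, 2→2, 6→3, 10→4
second ordering as positions: [2, 3, 1, 4]
Discordant pairs = inversions in this position sequence.
2: 1 → 1
3: 1 → 1
1: 0
4: 0
Total: 1 + 1 + 0 + 0 = 2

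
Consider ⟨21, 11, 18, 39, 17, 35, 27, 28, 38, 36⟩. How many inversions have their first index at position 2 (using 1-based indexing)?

The element at index 2 is 11.
Elements after it: 18, 39, 17, 35, 27, 28, 38, 36
None of them are smaller than 11.

0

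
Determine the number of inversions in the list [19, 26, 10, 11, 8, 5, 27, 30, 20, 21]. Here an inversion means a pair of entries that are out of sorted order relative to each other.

For each element, count later entries that are smaller:
19 → 10, 11, 8, 5 → 4
26 → 10, 11, 8, 5, 20, 21 → 6
10 → 8, 5 → 2
11 → 8, 5 → 2
8 → 5 → 1
5 → none → 0
27 → 20, 21 → 2
30 → 20, 21 → 2
20 → none → 0
21 → none → 0
Sum: 4 + 6 + 2 + 2 + 1 + 0 + 2 + 2 + 0 + 0 = 19

19 inversions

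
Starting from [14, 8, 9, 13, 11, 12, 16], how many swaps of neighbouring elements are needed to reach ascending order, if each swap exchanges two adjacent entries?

7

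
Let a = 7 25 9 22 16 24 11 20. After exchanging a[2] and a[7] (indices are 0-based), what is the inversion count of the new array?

Positions 2 and 7 hold 9 and 20; after swapping, the array is [7, 25, 20, 22, 16, 24, 11, 9].
Element-by-element contributions:
7: 0
25: 6
20: 3
22: 3
16: 2
24: 2
11: 1
9: 0
Sum: 0 + 6 + 3 + 3 + 2 + 2 + 1 + 0 = 17

17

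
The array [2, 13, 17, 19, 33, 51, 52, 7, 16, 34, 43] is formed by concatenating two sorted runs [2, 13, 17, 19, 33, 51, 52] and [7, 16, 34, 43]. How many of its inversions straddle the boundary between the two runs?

15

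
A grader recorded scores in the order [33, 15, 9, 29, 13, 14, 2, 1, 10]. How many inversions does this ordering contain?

Count, for each position, how many later elements it exceeds:
33: 8
15: 6
9: 2
29: 5
13: 3
14: 3
2: 1
1: 0
10: 0
Sum: 8 + 6 + 2 + 5 + 3 + 3 + 1 + 0 + 0 = 28

Inversions: 28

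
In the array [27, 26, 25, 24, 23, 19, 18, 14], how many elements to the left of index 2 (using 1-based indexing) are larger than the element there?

The element at index 2 is 26.
Elements before it: 27
Those larger than 26: 27

1 such element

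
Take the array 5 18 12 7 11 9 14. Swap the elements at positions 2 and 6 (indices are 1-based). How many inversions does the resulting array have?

Positions 2 and 6 hold 18 and 9; after swapping, the array is [5, 9, 12, 7, 11, 18, 14].
Count, for each position, how many later elements it exceeds:
5 → none → 0
9 → 7 → 1
12 → 7, 11 → 2
7 → none → 0
11 → none → 0
18 → 14 → 1
14 → none → 0
Sum: 0 + 1 + 2 + 0 + 0 + 1 + 0 = 4

4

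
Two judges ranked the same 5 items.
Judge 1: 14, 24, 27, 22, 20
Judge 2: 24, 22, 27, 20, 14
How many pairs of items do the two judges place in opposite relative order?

Assign each item its position (1..5) in the first ordering, then rewrite the second ordering as that position sequence:
positions: 14→1, 24→2, 27→3, 22→4, 20→5
second ordering as positions: [2, 4, 3, 5, 1]
Discordant pairs = inversions in this position sequence.
2: 1 → 1
4: 3, 1 → 2
3: 1 → 1
5: 1 → 1
1: 0
Total: 1 + 2 + 1 + 1 + 0 = 5

5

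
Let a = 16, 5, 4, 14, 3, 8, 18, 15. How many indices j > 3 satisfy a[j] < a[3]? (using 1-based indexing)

1 such element

The element at index 3 is 4.
Elements after it: 14, 3, 8, 18, 15
Those smaller than 4: 3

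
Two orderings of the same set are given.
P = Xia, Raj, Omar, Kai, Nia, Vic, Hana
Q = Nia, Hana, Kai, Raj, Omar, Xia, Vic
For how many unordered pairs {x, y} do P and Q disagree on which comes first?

14

Assign each item its position (1..7) in the first ordering, then rewrite the second ordering as that position sequence:
positions: Xia→1, Raj→2, Omar→3, Kai→4, Nia→5, Vic→6, Hana→7
second ordering as positions: [5, 7, 4, 2, 3, 1, 6]
Discordant pairs = inversions in this position sequence.
5: 4, 2, 3, 1 → 4
7: 4, 2, 3, 1, 6 → 5
4: 2, 3, 1 → 3
2: 1 → 1
3: 1 → 1
1: 0
6: 0
Total: 4 + 5 + 3 + 1 + 1 + 0 + 0 = 14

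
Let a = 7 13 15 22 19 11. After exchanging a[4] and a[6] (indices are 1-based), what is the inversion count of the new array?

Positions 4 and 6 hold 22 and 11; after swapping, the array is [7, 13, 15, 11, 19, 22].
Count, for each position, how many later elements it exceeds:
7: 0
13: 1
15: 1
11: 0
19: 0
22: 0
Sum: 0 + 1 + 1 + 0 + 0 + 0 = 2

2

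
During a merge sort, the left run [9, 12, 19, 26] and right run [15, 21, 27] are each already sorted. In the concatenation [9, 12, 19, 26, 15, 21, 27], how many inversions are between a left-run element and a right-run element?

3

For each element r of the right run, count left-run elements greater than r:
r = 15: 19, 26 → 2
r = 21: 26 → 1
r = 27: none → 0
Cross-inversions: 2 + 1 + 0 = 3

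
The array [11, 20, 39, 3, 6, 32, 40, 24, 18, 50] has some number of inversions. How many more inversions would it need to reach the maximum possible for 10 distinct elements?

Maximum inversions for 10 distinct elements is C(10, 2) = 10·9/2 = 45.
Current inversions — for each element, count later smaller elements:
11: 2
20: 3
39: 5
3: 0
6: 0
32: 2
40: 2
24: 1
18: 0
50: 0
Current total: 2 + 3 + 5 + 0 + 0 + 2 + 2 + 1 + 0 + 0 = 15
Shortfall: 45 − 15 = 30

30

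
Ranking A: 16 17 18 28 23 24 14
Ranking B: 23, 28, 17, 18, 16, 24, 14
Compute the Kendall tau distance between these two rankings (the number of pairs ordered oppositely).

9 discordant pairs

Assign each item its position (1..7) in the first ordering, then rewrite the second ordering as that position sequence:
positions: 16→1, 17→2, 18→3, 28→4, 23→5, 24→6, 14→7
second ordering as positions: [5, 4, 2, 3, 1, 6, 7]
Discordant pairs = inversions in this position sequence.
5: 4, 2, 3, 1 → 4
4: 2, 3, 1 → 3
2: 1 → 1
3: 1 → 1
1: 0
6: 0
7: 0
Total: 4 + 3 + 1 + 1 + 0 + 0 + 0 = 9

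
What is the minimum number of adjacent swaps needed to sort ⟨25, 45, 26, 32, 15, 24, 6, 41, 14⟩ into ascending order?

24 adjacent swaps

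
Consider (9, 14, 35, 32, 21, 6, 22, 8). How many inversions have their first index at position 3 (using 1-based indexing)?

5

The element at index 3 is 35.
Elements after it: 32, 21, 6, 22, 8
Those smaller than 35: 32, 21, 6, 22, 8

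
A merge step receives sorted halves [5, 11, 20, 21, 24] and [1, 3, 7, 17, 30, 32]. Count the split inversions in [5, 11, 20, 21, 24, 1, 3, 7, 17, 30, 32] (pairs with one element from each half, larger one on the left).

Take each right-half value and tally the left-half values above it:
r = 1: 5, 11, 20, 21, 24 → 5
r = 3: 5, 11, 20, 21, 24 → 5
r = 7: 11, 20, 21, 24 → 4
r = 17: 20, 21, 24 → 3
r = 30: none → 0
r = 32: none → 0
Cross-inversions: 5 + 5 + 4 + 3 + 0 + 0 = 17

17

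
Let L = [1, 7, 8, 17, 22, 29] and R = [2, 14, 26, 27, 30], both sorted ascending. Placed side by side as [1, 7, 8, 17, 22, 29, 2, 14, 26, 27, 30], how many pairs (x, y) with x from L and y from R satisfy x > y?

10 cross-inversions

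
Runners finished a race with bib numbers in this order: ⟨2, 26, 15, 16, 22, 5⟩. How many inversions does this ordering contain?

Inversion pairs (indices are 1-based):
(2,3): 26 > 15
(2,4): 26 > 16
(2,5): 26 > 22
(2,6): 26 > 5
(3,6): 15 > 5
(4,6): 16 > 5
(5,6): 22 > 5
That's 7 pairs.

7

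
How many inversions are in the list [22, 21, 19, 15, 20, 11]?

13

Count, for each position, how many later elements it exceeds:
22 → 21, 19, 15, 20, 11 → 5
21 → 19, 15, 20, 11 → 4
19 → 15, 11 → 2
15 → 11 → 1
20 → 11 → 1
11 → none → 0
Sum: 5 + 4 + 2 + 1 + 1 + 0 = 13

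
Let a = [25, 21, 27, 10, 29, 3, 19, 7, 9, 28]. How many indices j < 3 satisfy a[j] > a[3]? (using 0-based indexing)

3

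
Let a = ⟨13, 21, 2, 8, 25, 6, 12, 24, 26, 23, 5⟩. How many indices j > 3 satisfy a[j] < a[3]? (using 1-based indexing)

The element at index 3 is 2.
Elements after it: 8, 25, 6, 12, 24, 26, 23, 5
None of them are smaller than 2.

0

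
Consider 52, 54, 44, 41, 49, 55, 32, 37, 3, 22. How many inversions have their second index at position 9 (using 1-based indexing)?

The element at index 9 is 3.
Elements before it: 52, 54, 44, 41, 49, 55, 32, 37
Those larger than 3: 52, 54, 44, 41, 49, 55, 32, 37

8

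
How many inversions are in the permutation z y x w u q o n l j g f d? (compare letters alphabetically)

78 out-of-order pairs

For each element, count later entries that are smaller:
z: 12
y: 11
x: 10
w: 9
u: 8
q: 7
o: 6
n: 5
l: 4
j: 3
g: 2
f: 1
d: 0
Sum: 12 + 11 + 10 + 9 + 8 + 7 + 6 + 5 + 4 + 3 + 2 + 1 + 0 = 78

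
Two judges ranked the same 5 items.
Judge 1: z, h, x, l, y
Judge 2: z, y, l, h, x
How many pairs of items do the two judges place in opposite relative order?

Assign each item its position (1..5) in the first ordering, then rewrite the second ordering as that position sequence:
positions: z→1, h→2, x→3, l→4, y→5
second ordering as positions: [1, 5, 4, 2, 3]
Discordant pairs = inversions in this position sequence.
1: 0
5: 4, 2, 3 → 3
4: 2, 3 → 2
2: 0
3: 0
Total: 0 + 3 + 2 + 0 + 0 = 5

5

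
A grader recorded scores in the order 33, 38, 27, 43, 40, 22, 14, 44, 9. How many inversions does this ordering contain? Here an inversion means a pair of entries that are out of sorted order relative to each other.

Count, for each position, how many later elements it exceeds:
33: 4
38: 4
27: 3
43: 4
40: 3
22: 2
14: 1
44: 1
9: 0
Sum: 4 + 4 + 3 + 4 + 3 + 2 + 1 + 1 + 0 = 22

22 inversions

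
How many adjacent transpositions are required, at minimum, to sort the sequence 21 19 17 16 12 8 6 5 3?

The minimum number of adjacent swaps to sort an array equals its inversion count, since every such swap removes exactly one inversion.
Count inversions — for each element, later elements that are smaller:
21: 19, 17, 16, 12, 8, 6, 5, 3 → 8
19: 17, 16, 12, 8, 6, 5, 3 → 7
17: 16, 12, 8, 6, 5, 3 → 6
16: 12, 8, 6, 5, 3 → 5
12: 8, 6, 5, 3 → 4
8: 6, 5, 3 → 3
6: 5, 3 → 2
5: 3 → 1
3: none → 0
Total inversions: 8 + 7 + 6 + 5 + 4 + 3 + 2 + 1 + 0 = 36

36 swaps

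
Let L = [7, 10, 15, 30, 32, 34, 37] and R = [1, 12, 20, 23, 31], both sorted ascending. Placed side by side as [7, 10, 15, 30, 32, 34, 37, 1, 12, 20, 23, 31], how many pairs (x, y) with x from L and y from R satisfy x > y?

For each element r of the right run, count left-run elements greater than r:
r = 1: 7, 10, 15, 30, 32, 34, 37 → 7
r = 12: 15, 30, 32, 34, 37 → 5
r = 20: 30, 32, 34, 37 → 4
r = 23: 30, 32, 34, 37 → 4
r = 31: 32, 34, 37 → 3
Cross-inversions: 7 + 5 + 4 + 4 + 3 = 23

23 cross-inversions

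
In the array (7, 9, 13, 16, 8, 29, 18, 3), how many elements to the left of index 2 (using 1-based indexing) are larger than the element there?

0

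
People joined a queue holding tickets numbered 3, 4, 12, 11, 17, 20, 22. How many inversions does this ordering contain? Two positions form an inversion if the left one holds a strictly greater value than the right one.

There is 1 inversion.

Out-of-order index pairs (1-indexed):
(3,4): 12 > 11
That's 1 pair.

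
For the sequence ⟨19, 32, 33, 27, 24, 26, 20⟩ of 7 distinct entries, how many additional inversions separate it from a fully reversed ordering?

8

Maximum inversions for 7 distinct elements is C(7, 2) = 7·6/2 = 21.
Current inversions — for each element, count later smaller elements:
19: 0
32: 4
33: 4
27: 3
24: 1
26: 1
20: 0
Current total: 0 + 4 + 4 + 3 + 1 + 1 + 0 = 13
Shortfall: 21 − 13 = 8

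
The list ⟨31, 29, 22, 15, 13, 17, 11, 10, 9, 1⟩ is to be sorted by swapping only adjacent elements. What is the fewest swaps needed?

43

The minimum number of adjacent swaps to sort an array equals its inversion count, since every such swap removes exactly one inversion.
Count inversions — for each element, later elements that are smaller:
31: 29, 22, 15, 13, 17, 11, 10, 9, 1 → 9
29: 22, 15, 13, 17, 11, 10, 9, 1 → 8
22: 15, 13, 17, 11, 10, 9, 1 → 7
15: 13, 11, 10, 9, 1 → 5
13: 11, 10, 9, 1 → 4
17: 11, 10, 9, 1 → 4
11: 10, 9, 1 → 3
10: 9, 1 → 2
9: 1 → 1
1: none → 0
Total inversions: 9 + 8 + 7 + 5 + 4 + 4 + 3 + 2 + 1 + 0 = 43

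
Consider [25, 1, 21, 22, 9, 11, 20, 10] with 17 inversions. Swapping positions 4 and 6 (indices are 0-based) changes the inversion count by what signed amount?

+3

Positions 4 and 6 hold 9 and 20; after swapping, the array is [25, 1, 21, 22, 20, 11, 9, 10].
For each element, count later entries that are smaller:
25: 7
1: 0
21: 4
22: 4
20: 3
11: 2
9: 0
10: 0
Sum: 7 + 0 + 4 + 4 + 3 + 2 + 0 + 0 = 20
Change: 20 − 17 = +3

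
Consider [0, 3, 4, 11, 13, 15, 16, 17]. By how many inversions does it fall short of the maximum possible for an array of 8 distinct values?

28 inversions short

Maximum inversions for 8 distinct elements is C(8, 2) = 8·7/2 = 28.
Current inversions — for each element, count later smaller elements:
0: 0
3: 0
4: 0
11: 0
13: 0
15: 0
16: 0
17: 0
Current total: 0 + 0 + 0 + 0 + 0 + 0 + 0 + 0 = 0
Shortfall: 28 − 0 = 28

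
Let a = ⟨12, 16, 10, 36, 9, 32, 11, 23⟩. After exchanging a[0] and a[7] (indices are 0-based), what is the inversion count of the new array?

Inversions: 16

Positions 0 and 7 hold 12 and 23; after swapping, the array is [23, 16, 10, 36, 9, 32, 11, 12].
Element-by-element contributions:
23: 5
16: 4
10: 1
36: 4
9: 0
32: 2
11: 0
12: 0
Sum: 5 + 4 + 1 + 4 + 0 + 2 + 0 + 0 = 16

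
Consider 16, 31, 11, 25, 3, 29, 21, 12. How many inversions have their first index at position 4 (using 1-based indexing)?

3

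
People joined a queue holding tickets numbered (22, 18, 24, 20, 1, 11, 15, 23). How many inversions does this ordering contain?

16 out-of-order pairs

Count, for each position, how many later elements it exceeds:
22: 5
18: 3
24: 5
20: 3
1: 0
11: 0
15: 0
23: 0
Sum: 5 + 3 + 5 + 3 + 0 + 0 + 0 + 0 = 16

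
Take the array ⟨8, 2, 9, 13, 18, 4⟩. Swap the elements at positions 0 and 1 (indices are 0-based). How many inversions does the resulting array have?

Positions 0 and 1 hold 8 and 2; after swapping, the array is [2, 8, 9, 13, 18, 4].
Sweep left to right; for each value list the smaller values that follow it:
2: 0
8: 1
9: 1
13: 1
18: 1
4: 0
Sum: 0 + 1 + 1 + 1 + 1 + 0 = 4

There are 4 inversions.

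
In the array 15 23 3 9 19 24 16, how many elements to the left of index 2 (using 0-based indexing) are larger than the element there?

2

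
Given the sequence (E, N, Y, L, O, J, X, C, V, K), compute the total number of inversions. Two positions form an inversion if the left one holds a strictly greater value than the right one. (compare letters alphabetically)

23 inversions

Sweep left to right; for each value list the smaller values that follow it:
E: 1
N: 4
Y: 7
L: 3
O: 3
J: 1
X: 3
C: 0
V: 1
K: 0
Sum: 1 + 4 + 7 + 3 + 3 + 1 + 3 + 0 + 1 + 0 = 23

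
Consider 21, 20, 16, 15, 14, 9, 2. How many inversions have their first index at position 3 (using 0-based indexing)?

3 such elements

The element at index 3 is 15.
Elements after it: 14, 9, 2
Those smaller than 15: 14, 9, 2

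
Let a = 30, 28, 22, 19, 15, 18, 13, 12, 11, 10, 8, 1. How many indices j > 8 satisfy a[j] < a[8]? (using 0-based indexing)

3 such elements

The element at index 8 is 11.
Elements after it: 10, 8, 1
Those smaller than 11: 10, 8, 1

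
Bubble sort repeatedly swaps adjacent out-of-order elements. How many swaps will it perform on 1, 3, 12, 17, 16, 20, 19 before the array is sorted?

2

The minimum number of adjacent swaps to sort an array equals its inversion count, since every such swap removes exactly one inversion.
Count inversions — for each element, later elements that are smaller:
1: none → 0
3: none → 0
12: none → 0
17: 16 → 1
16: none → 0
20: 19 → 1
19: none → 0
Total inversions: 0 + 0 + 0 + 1 + 0 + 1 + 0 = 2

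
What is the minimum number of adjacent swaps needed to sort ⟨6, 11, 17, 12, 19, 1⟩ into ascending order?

Each adjacent swap fixes exactly one inversion, so the minimum swap count equals the number of inversions.
Count inversions — for each element, later elements that are smaller:
6: 1 → 1
11: 1 → 1
17: 12, 1 → 2
12: 1 → 1
19: 1 → 1
1: none → 0
Total inversions: 1 + 1 + 2 + 1 + 1 + 0 = 6

6 adjacent swaps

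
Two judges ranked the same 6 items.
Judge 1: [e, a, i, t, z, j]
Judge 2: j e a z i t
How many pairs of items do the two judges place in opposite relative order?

Assign each item its position (1..6) in the first ordering, then rewrite the second ordering as that position sequence:
positions: e→1, a→2, i→3, t→4, z→5, j→6
second ordering as positions: [6, 1, 2, 5, 3, 4]
Discordant pairs = inversions in this position sequence.
6: 1, 2, 5, 3, 4 → 5
1: 0
2: 0
5: 3, 4 → 2
3: 0
4: 0
Total: 5 + 0 + 0 + 2 + 0 + 0 = 7

7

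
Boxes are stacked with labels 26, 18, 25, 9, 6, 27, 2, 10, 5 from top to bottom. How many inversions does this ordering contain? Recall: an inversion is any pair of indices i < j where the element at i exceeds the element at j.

Sweep left to right; for each value list the smaller values that follow it:
26: 7
18: 5
25: 5
9: 3
6: 2
27: 3
2: 0
10: 1
5: 0
Sum: 7 + 5 + 5 + 3 + 2 + 3 + 0 + 1 + 0 = 26

26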